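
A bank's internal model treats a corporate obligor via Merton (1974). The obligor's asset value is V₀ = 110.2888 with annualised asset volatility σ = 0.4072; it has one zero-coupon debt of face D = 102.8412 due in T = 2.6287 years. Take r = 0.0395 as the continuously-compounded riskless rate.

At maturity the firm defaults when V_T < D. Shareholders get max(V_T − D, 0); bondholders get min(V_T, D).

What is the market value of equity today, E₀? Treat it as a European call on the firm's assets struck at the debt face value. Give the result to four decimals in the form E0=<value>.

E0=35.9181

d₁ = [ln(V₀/D) + (r + σ²/2)T] / (σ√T)
   = [ln(110.2888/102.8412) + (0.0395 + 0.5·0.4072²)·2.6287] / (0.4072·√2.6287)
   = [0.069916 + 0.321768] / 0.660204 = 0.593278
d₂ = d₁ − σ√T = 0.593278 − 0.660204 = -0.066926
N(d₁) = 0.723503,  N(d₂) = 0.473320,  e^(−rT) = 0.901375
E₀ = V₀·N(d₁) − D·e^(−rT)·N(d₂)
   = 110.2888·0.723503 − 102.8412·0.901375·0.473320 = 35.918136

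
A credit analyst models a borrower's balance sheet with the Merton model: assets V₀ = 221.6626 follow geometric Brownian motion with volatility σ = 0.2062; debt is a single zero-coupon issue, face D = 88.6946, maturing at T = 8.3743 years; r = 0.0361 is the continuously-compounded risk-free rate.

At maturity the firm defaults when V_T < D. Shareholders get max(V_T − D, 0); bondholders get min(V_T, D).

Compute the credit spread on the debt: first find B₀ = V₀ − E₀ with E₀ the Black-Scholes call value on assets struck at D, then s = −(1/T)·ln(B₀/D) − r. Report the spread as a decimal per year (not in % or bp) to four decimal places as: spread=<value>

spread=0.0010

d₁ = [ln(V₀/D) + (r + σ²/2)T] / (σ√T)
   = [ln(221.6626/88.6946) + (0.0361 + 0.5·0.2062²)·8.3743] / (0.2062·√8.3743)
   = [0.915957 + 0.480343] / 0.596709 = 2.340001
d₂ = d₁ − σ√T = 2.340001 − 0.596709 = 1.743292
N(d₁) = 0.990358,  N(d₂) = 0.959359,  e^(−rT) = 0.739107
E₀ = V₀·N(d₁) − D·e^(−rT)·N(d₂)
   = 221.6626·0.990358 − 88.6946·0.739107·0.959359 = 156.634778
B₀ = V₀ − E₀ = 221.6626 − 156.634778 = 65.027822
spread = −(1/T)·ln(B₀/D) − r = −(1/8.3743)·ln(65.027822/88.6946) − 0.0361 = 0.00096385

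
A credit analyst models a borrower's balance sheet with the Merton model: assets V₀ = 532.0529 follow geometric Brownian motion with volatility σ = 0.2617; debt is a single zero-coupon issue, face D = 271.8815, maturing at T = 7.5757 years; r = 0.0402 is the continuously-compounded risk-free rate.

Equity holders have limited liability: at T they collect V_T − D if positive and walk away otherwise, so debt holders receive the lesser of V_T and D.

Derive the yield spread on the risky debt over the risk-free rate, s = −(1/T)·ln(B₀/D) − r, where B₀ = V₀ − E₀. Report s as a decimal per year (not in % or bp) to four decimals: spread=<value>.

spread=0.0061

d₁ = [ln(V₀/D) + (r + σ²/2)T] / (σ√T)
   = [ln(532.0529/271.8815) + (0.0402 + 0.5·0.2617²)·7.5757] / (0.2617·√7.5757)
   = [0.671377 + 0.563961] / 0.720303 = 1.715026
d₂ = d₁ − σ√T = 1.715026 − 0.720303 = 0.994723
N(d₁) = 0.956830,  N(d₂) = 0.840064,  e^(−rT) = 0.737460
E₀ = V₀·N(d₁) − D·e^(−rT)·N(d₂)
   = 532.0529·0.956830 − 271.8815·0.737460·0.840064 = 340.649610
B₀ = V₀ − E₀ = 532.0529 − 340.649610 = 191.403290
spread = −(1/T)·ln(B₀/D) − r = −(1/7.5757)·ln(191.403290/271.8815) − 0.0402 = 0.00613019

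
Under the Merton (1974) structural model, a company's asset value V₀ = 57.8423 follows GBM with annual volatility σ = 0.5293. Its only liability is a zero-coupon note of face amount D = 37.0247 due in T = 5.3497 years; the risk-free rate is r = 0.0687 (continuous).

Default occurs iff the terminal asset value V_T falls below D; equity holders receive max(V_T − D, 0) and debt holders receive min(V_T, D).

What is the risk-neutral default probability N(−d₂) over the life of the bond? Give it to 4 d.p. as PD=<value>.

d₁ = [ln(V₀/D) + (r + σ²/2)T] / (σ√T)
   = [ln(57.8423/37.0247) + (0.0687 + 0.5·0.5293²)·5.3497] / (0.5293·√5.3497)
   = [0.446135 + 1.116906] / 1.224240 = 1.276744
d₂ = d₁ − σ√T = 1.276744 − 1.224240 = 0.052504
risk-neutral PD = N(−d₂) = N(-0.052504) = 0.479064

PD=0.4791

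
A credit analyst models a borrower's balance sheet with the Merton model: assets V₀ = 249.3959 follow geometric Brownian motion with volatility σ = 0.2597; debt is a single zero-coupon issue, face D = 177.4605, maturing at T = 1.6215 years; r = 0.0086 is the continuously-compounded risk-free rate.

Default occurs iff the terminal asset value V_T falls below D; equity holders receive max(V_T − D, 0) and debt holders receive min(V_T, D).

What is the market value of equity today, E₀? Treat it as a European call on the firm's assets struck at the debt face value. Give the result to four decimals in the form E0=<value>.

d₁ = [ln(V₀/D) + (r + σ²/2)T] / (σ√T)
   = [ln(249.3959/177.4605) + (0.0086 + 0.5·0.2597²)·1.6215] / (0.2597·√1.6215)
   = [0.340294 + 0.068625] / 0.330697 = 1.236535
d₂ = d₁ − σ√T = 1.236535 − 0.330697 = 0.905838
N(d₁) = 0.891870,  N(d₂) = 0.817489,  e^(−rT) = 0.986152
E₀ = V₀·N(d₁) − D·e^(−rT)·N(d₂)
   = 249.3959·0.891870 − 177.4605·0.986152·0.817489 = 79.365690

E0=79.3657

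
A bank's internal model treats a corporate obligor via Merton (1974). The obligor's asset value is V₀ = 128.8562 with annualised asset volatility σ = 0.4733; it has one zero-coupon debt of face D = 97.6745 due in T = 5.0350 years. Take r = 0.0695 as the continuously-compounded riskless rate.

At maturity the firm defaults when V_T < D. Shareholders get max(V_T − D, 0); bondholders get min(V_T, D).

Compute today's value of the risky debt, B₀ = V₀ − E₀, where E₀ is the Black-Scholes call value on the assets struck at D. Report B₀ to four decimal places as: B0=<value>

B0=52.9345

d₁ = [ln(V₀/D) + (r + σ²/2)T] / (σ√T)
   = [ln(128.8562/97.6745) + (0.0695 + 0.5·0.4733²)·5.0350] / (0.4733·√5.0350)
   = [0.277057 + 0.913885] / 1.062029 = 1.121384
d₂ = d₁ − σ√T = 1.121384 − 1.062029 = 0.059355
N(d₁) = 0.868938,  N(d₂) = 0.523665,  e^(−rT) = 0.704736
E₀ = V₀·N(d₁) − D·e^(−rT)·N(d₂)
   = 128.8562·0.868938 − 97.6745·0.704736·0.523665 = 75.921664
B₀ = V₀ − E₀ = 128.8562 − 75.921664 = 52.934536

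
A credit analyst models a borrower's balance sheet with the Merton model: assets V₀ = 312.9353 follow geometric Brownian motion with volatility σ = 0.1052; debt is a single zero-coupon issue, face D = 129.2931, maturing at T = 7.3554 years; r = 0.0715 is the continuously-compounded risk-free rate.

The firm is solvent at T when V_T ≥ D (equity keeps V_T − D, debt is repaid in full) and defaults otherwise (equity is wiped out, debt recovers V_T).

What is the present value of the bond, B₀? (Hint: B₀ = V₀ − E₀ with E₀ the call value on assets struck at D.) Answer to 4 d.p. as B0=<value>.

d₁ = [ln(V₀/D) + (r + σ²/2)T] / (σ√T)
   = [ln(312.9353/129.2931) + (0.0715 + 0.5·0.1052²)·7.3554] / (0.1052·√7.3554)
   = [0.883915 + 0.566612] / 0.285311 = 5.084016
d₂ = d₁ − σ√T = 5.084016 − 0.285311 = 4.798705
N(d₁) = 1.000000,  N(d₂) = 0.999999,  e^(−rT) = 0.591017
E₀ = V₀·N(d₁) − D·e^(−rT)·N(d₂)
   = 312.9353·1.000000 − 129.2931·0.591017·0.999999 = 236.520929
B₀ = V₀ − E₀ = 312.9353 − 236.520929 = 76.414371

B0=76.4144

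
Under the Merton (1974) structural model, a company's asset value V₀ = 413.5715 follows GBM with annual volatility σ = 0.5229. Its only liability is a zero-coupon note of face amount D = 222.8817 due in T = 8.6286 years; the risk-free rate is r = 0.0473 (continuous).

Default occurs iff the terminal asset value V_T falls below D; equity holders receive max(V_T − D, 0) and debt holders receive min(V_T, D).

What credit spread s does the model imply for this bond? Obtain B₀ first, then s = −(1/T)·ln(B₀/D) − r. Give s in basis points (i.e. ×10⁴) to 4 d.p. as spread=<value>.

spread=462.6019

d₁ = [ln(V₀/D) + (r + σ²/2)T] / (σ√T)
   = [ln(413.5715/222.8817) + (0.0473 + 0.5·0.5229²)·8.6286] / (0.5229·√8.6286)
   = [0.618189 + 1.587768] / 1.535991 = 1.436178
d₂ = d₁ − σ√T = 1.436178 − 1.535991 = -0.099814
N(d₁) = 0.924524,  N(d₂) = 0.460246,  e^(−rT) = 0.664891
E₀ = V₀·N(d₁) − D·e^(−rT)·N(d₂)
   = 413.5715·0.924524 − 222.8817·0.664891·0.460246 = 314.152061
B₀ = V₀ − E₀ = 413.5715 − 314.152061 = 99.419439
spread = −(1/T)·ln(B₀/D) − r = −(1/8.6286)·ln(99.419439/222.8817) − 0.0473 = 0.04626019
in basis points: 0.04626019 × 10⁴ = 462.6019 bp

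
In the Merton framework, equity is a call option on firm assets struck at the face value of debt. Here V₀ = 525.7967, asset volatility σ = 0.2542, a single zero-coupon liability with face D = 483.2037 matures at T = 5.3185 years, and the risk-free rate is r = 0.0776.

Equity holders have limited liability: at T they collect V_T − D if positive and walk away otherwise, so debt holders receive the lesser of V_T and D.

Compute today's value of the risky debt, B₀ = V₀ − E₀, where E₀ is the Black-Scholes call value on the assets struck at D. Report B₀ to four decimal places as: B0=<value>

d₁ = [ln(V₀/D) + (r + σ²/2)T] / (σ√T)
   = [ln(525.7967/483.2037) + (0.0776 + 0.5·0.2542²)·5.3185] / (0.2542·√5.3185)
   = [0.084476 + 0.584550] / 0.586233 = 1.141230
d₂ = d₁ − σ√T = 1.141230 − 0.586233 = 0.554997
N(d₁) = 0.873113,  N(d₂) = 0.710552,  e^(−rT) = 0.661850
E₀ = V₀·N(d₁) − D·e^(−rT)·N(d₂)
   = 525.7967·0.873113 − 483.2037·0.661850·0.710552 = 231.839327
B₀ = V₀ − E₀ = 525.7967 − 231.839327 = 293.957373

B0=293.9574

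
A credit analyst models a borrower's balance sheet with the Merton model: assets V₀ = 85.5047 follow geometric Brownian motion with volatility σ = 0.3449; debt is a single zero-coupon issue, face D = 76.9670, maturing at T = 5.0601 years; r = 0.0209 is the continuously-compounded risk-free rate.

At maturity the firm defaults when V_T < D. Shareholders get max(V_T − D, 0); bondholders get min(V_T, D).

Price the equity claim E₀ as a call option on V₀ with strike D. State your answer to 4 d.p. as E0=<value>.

E0=32.3043

d₁ = [ln(V₀/D) + (r + σ²/2)T] / (σ√T)
   = [ln(85.5047/76.9670) + (0.0209 + 0.5·0.3449²)·5.0601] / (0.3449·√5.0601)
   = [0.105195 + 0.406721] / 0.775841 = 0.659820
d₂ = d₁ − σ√T = 0.659820 − 0.775841 = -0.116021
N(d₁) = 0.745315,  N(d₂) = 0.453818,  e^(−rT) = 0.899644
E₀ = V₀·N(d₁) − D·e^(−rT)·N(d₂)
   = 85.5047·0.745315 − 76.9670·0.899644·0.453818 = 32.304292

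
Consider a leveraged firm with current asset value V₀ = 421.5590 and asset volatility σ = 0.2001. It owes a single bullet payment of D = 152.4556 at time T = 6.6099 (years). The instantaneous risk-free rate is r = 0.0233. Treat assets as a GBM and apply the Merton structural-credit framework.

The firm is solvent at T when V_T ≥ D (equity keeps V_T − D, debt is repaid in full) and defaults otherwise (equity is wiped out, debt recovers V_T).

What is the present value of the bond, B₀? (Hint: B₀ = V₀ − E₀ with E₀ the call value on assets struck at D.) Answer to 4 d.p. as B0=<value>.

B0=130.2334

d₁ = [ln(V₀/D) + (r + σ²/2)T] / (σ√T)
   = [ln(421.5590/152.4556) + (0.0233 + 0.5·0.2001²)·6.6099] / (0.2001·√6.6099)
   = [1.017086 + 0.286341] / 0.514452 = 2.533625
d₂ = d₁ − σ√T = 2.533625 − 0.514452 = 2.019173
N(d₁) = 0.994356,  N(d₂) = 0.978265,  e^(−rT) = 0.857263
E₀ = V₀·N(d₁) − D·e^(−rT)·N(d₂)
   = 421.5590·0.994356 − 152.4556·0.857263·0.978265 = 291.325589
B₀ = V₀ − E₀ = 421.5590 − 291.325589 = 130.233411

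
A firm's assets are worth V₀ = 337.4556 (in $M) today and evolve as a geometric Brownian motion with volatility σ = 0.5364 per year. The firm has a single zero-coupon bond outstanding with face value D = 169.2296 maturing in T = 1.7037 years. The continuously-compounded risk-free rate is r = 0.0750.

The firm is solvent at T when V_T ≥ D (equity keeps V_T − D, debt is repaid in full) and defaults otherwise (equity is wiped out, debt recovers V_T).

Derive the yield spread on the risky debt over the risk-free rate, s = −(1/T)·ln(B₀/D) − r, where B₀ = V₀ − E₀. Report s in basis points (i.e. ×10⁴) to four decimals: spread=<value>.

d₁ = [ln(V₀/D) + (r + σ²/2)T] / (σ√T)
   = [ln(337.4556/169.2296) + (0.0750 + 0.5·0.5364²)·1.7037] / (0.5364·√1.7037)
   = [0.690178 + 0.372876] / 0.700141 = 1.518343
d₂ = d₁ − σ√T = 1.518343 − 0.700141 = 0.818202
N(d₁) = 0.935536,  N(d₂) = 0.793379,  e^(−rT) = 0.880049
E₀ = V₀·N(d₁) − D·e^(−rT)·N(d₂)
   = 337.4556·0.935536 − 169.2296·0.880049·0.793379 = 197.543620
B₀ = V₀ − E₀ = 337.4556 − 197.543620 = 139.911980
spread = −(1/T)·ln(B₀/D) − r = −(1/1.7037)·ln(139.911980/169.2296) − 0.0750 = 0.03666453
in basis points: 0.03666453 × 10⁴ = 366.6453 bp

spread=366.6453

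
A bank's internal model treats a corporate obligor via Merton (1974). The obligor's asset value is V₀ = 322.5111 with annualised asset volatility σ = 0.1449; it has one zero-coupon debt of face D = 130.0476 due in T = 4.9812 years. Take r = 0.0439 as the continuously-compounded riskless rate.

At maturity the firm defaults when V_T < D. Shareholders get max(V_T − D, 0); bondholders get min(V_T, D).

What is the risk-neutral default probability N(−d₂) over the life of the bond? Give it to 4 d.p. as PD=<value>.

d₁ = [ln(V₀/D) + (r + σ²/2)T] / (σ√T)
   = [ln(322.5111/130.0476) + (0.0439 + 0.5·0.1449²)·4.9812] / (0.1449·√4.9812)
   = [0.908237 + 0.270967] / 0.323397 = 3.646311
d₂ = d₁ − σ√T = 3.646311 − 0.323397 = 3.322914
risk-neutral PD = N(−d₂) = N(-3.322914) = 0.000445

PD=0.0004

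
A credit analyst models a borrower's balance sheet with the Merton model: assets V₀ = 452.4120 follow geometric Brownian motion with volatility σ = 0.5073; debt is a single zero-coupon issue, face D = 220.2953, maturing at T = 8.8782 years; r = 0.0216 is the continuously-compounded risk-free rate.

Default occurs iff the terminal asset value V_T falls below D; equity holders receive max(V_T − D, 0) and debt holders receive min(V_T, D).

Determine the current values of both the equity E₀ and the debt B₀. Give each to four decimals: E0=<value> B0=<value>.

E0=333.1182 B0=119.2938

d₁ = [ln(V₀/D) + (r + σ²/2)T] / (σ√T)
   = [ln(452.4120/220.2953) + (0.0216 + 0.5·0.5073²)·8.8782] / (0.5073·√8.8782)
   = [0.719624 + 1.334186] / 1.511567 = 1.358730
d₂ = d₁ − σ√T = 1.358730 − 1.511567 = -0.152837
N(d₁) = 0.912884,  N(d₂) = 0.439263,  e^(−rT) = 0.825497
E₀ = V₀·N(d₁) − D·e^(−rT)·N(d₂)
   = 452.4120·0.912884 − 220.2953·0.825497·0.439263 = 333.118161
B₀ = V₀ − E₀ = 452.4120 − 333.118161 = 119.293839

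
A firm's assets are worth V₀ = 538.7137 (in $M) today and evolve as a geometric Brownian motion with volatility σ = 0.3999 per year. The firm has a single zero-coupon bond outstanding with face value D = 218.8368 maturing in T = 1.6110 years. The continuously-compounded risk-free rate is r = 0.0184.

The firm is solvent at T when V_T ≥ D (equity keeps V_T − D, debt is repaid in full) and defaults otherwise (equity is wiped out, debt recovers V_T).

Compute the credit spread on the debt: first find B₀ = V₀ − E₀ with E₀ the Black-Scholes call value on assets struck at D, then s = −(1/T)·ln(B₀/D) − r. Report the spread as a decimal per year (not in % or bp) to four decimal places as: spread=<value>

spread=0.0065

d₁ = [ln(V₀/D) + (r + σ²/2)T] / (σ√T)
   = [ln(538.7137/218.8368) + (0.0184 + 0.5·0.3999²)·1.6110] / (0.3999·√1.6110)
   = [0.900858 + 0.158458] / 0.507574 = 2.087019
d₂ = d₁ − σ√T = 2.087019 − 0.507574 = 1.579445
N(d₁) = 0.981557,  N(d₂) = 0.942883,  e^(−rT) = 0.970793
E₀ = V₀·N(d₁) − D·e^(−rT)·N(d₂)
   = 538.7137·0.981557 − 218.8368·0.970793·0.942883 = 328.467166
B₀ = V₀ − E₀ = 538.7137 − 328.467166 = 210.246534
spread = −(1/T)·ln(B₀/D) − r = −(1/1.6110)·ln(210.246534/218.8368) − 0.0184 = 0.00645750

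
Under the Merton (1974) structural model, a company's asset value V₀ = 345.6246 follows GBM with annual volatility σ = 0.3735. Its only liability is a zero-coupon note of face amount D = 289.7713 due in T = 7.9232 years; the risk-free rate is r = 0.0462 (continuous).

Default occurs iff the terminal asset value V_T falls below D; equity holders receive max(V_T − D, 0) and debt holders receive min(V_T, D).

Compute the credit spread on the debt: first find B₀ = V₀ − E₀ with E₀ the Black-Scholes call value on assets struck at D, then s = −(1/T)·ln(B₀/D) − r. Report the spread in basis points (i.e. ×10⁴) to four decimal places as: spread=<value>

spread=359.6478

d₁ = [ln(V₀/D) + (r + σ²/2)T] / (σ√T)
   = [ln(345.6246/289.7713) + (0.0462 + 0.5·0.3735²)·7.9232] / (0.3735·√7.9232)
   = [0.176261 + 0.918704] / 1.051334 = 1.041500
d₂ = d₁ − σ√T = 1.041500 − 1.051334 = -0.009834
N(d₁) = 0.851178,  N(d₂) = 0.496077,  e^(−rT) = 0.693467
E₀ = V₀·N(d₁) − D·e^(−rT)·N(d₂)
   = 345.6246·0.851178 − 289.7713·0.693467·0.496077 = 194.503119
B₀ = V₀ − E₀ = 345.6246 − 194.503119 = 151.121481
spread = −(1/T)·ln(B₀/D) − r = −(1/7.9232)·ln(151.121481/289.7713) − 0.0462 = 0.03596478
in basis points: 0.03596478 × 10⁴ = 359.6478 bp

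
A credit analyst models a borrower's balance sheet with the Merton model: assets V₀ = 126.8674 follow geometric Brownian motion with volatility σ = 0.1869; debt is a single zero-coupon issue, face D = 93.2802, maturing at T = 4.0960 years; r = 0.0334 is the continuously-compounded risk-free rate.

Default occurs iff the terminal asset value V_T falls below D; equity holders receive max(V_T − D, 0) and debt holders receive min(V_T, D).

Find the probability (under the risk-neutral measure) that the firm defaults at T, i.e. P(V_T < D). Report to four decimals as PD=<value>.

d₁ = [ln(V₀/D) + (r + σ²/2)T] / (σ√T)
   = [ln(126.8674/93.2802) + (0.0334 + 0.5·0.1869²)·4.0960] / (0.1869·√4.0960)
   = [0.307535 + 0.208346] / 0.378259 = 1.363830
d₂ = d₁ − σ√T = 1.363830 − 0.378259 = 0.985571
risk-neutral PD = N(−d₂) = N(-0.985571) = 0.162172

PD=0.1622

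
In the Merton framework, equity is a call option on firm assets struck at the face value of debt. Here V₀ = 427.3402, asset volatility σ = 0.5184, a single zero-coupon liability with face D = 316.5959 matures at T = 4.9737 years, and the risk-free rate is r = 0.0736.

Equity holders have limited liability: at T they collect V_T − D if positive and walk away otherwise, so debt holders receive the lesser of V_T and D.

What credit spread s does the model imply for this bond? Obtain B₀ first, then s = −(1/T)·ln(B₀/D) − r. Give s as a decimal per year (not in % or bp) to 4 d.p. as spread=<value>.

d₁ = [ln(V₀/D) + (r + σ²/2)T] / (σ√T)
   = [ln(427.3402/316.5959) + (0.0736 + 0.5·0.5184²)·4.9737] / (0.5184·√4.9737)
   = [0.299954 + 1.034377] / 1.156125 = 1.154141
d₂ = d₁ − σ√T = 1.154141 − 1.156125 = -0.001984
N(d₁) = 0.875779,  N(d₂) = 0.499208,  e^(−rT) = 0.693458
E₀ = V₀·N(d₁) − D·e^(−rT)·N(d₂)
   = 427.3402·0.875779 − 316.5959·0.693458·0.499208 = 264.656253
B₀ = V₀ − E₀ = 427.3402 − 264.656253 = 162.683947
spread = −(1/T)·ln(B₀/D) − r = −(1/4.9737)·ln(162.683947/316.5959) − 0.0736 = 0.06026751

spread=0.0603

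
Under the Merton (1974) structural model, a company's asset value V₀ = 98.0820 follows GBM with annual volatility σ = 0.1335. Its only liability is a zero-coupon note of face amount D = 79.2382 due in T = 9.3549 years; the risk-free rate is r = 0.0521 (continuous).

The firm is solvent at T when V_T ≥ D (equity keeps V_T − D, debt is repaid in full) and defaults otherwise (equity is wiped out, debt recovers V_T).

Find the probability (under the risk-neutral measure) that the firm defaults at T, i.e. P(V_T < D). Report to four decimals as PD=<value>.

d₁ = [ln(V₀/D) + (r + σ²/2)T] / (σ√T)
   = [ln(98.0820/79.2382) + (0.0521 + 0.5·0.1335²)·9.3549] / (0.1335·√9.3549)
   = [0.213345 + 0.570753] / 0.408320 = 1.920303
d₂ = d₁ − σ√T = 1.920303 − 0.408320 = 1.511983
risk-neutral PD = N(−d₂) = N(-1.511983) = 0.065269

PD=0.0653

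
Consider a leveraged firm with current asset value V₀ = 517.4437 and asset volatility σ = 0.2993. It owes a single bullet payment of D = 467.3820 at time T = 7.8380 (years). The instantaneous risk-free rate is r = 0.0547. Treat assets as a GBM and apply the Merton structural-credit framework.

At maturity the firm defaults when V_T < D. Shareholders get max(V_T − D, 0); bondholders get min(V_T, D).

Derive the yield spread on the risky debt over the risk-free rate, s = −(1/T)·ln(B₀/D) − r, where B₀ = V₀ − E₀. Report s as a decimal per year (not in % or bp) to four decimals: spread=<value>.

spread=0.0232

d₁ = [ln(V₀/D) + (r + σ²/2)T] / (σ√T)
   = [ln(517.4437/467.3820) + (0.0547 + 0.5·0.2993²)·7.8380] / (0.2993·√7.8380)
   = [0.101754 + 0.779805] / 0.837933 = 1.052063
d₂ = d₁ − σ√T = 1.052063 − 0.837933 = 0.214130
N(d₁) = 0.853615,  N(d₂) = 0.584777,  e^(−rT) = 0.651330
E₀ = V₀·N(d₁) − D·e^(−rT)·N(d₂)
   = 517.4437·0.853615 − 467.3820·0.651330·0.584777 = 263.679689
B₀ = V₀ − E₀ = 517.4437 − 263.679689 = 253.764011
spread = −(1/T)·ln(B₀/D) − r = −(1/7.8380)·ln(253.764011/467.3820) − 0.0547 = 0.02322066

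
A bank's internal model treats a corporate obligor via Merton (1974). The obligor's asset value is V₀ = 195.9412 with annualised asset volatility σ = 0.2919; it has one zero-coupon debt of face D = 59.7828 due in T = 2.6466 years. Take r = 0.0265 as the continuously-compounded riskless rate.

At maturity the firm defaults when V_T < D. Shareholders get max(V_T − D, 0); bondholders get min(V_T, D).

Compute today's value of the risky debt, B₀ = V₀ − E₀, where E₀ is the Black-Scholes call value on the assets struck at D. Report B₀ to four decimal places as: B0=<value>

B0=55.6727

d₁ = [ln(V₀/D) + (r + σ²/2)T] / (σ√T)
   = [ln(195.9412/59.7828) + (0.0265 + 0.5·0.2919²)·2.6466] / (0.2919·√2.6466)
   = [1.187097 + 0.182887] / 0.474874 = 2.884943
d₂ = d₁ − σ√T = 2.884943 − 0.474874 = 2.410069
N(d₁) = 0.998043,  N(d₂) = 0.992025,  e^(−rT) = 0.932268
E₀ = V₀·N(d₁) − D·e^(−rT)·N(d₂)
   = 195.9412·0.998043 − 59.7828·0.932268·0.992025 = 140.268527
B₀ = V₀ − E₀ = 195.9412 − 140.268527 = 55.672673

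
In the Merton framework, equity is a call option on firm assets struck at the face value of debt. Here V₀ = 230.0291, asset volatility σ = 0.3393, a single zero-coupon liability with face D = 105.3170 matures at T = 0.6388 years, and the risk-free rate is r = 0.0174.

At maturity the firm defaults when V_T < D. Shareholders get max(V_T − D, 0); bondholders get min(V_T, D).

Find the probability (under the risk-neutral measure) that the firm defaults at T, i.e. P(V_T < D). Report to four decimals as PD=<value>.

PD=0.0027

d₁ = [ln(V₀/D) + (r + σ²/2)T] / (σ√T)
   = [ln(230.0291/105.3170) + (0.0174 + 0.5·0.3393²)·0.6388] / (0.3393·√0.6388)
   = [0.781231 + 0.047886] / 0.271185 = 3.057380
d₂ = d₁ − σ√T = 3.057380 − 0.271185 = 2.786195
risk-neutral PD = N(−d₂) = N(-2.786195) = 0.002667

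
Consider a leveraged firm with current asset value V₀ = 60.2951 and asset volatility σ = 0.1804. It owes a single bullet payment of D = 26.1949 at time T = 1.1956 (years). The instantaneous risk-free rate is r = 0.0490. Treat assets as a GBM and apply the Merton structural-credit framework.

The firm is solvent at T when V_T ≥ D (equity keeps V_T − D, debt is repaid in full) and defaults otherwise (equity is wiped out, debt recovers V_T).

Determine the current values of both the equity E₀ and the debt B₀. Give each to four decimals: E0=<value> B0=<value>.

d₁ = [ln(V₀/D) + (r + σ²/2)T] / (σ√T)
   = [ln(60.2951/26.1949) + (0.0490 + 0.5·0.1804²)·1.1956] / (0.1804·√1.1956)
   = [0.833686 + 0.078039] / 0.197256 = 4.622049
d₂ = d₁ − σ√T = 4.622049 − 0.197256 = 4.424794
N(d₁) = 0.999998,  N(d₂) = 0.999995,  e^(−rT) = 0.943099
E₀ = V₀·N(d₁) − D·e^(−rT)·N(d₂)
   = 60.2951·0.999998 − 26.1949·0.943099·0.999995 = 35.590730
B₀ = V₀ − E₀ = 60.2951 − 35.590730 = 24.704370

E0=35.5907 B0=24.7044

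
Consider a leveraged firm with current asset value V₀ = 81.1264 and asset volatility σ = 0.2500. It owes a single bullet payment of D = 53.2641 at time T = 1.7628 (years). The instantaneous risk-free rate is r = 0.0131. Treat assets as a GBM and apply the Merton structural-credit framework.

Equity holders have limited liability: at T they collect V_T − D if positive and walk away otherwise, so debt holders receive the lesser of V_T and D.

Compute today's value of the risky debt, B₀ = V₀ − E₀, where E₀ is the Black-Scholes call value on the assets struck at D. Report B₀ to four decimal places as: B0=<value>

d₁ = [ln(V₀/D) + (r + σ²/2)T] / (σ√T)
   = [ln(81.1264/53.2641) + (0.0131 + 0.5·0.2500²)·1.7628] / (0.2500·√1.7628)
   = [0.420746 + 0.078180] / 0.331926 = 1.503123
d₂ = d₁ − σ√T = 1.503123 − 0.331926 = 1.171197
N(d₁) = 0.933596,  N(d₂) = 0.879240,  e^(−rT) = 0.977172
E₀ = V₀·N(d₁) − D·e^(−rT)·N(d₂)
   = 81.1264·0.933596 − 53.2641·0.977172·0.879240 = 29.976457
B₀ = V₀ − E₀ = 81.1264 − 29.976457 = 51.149943

B0=51.1499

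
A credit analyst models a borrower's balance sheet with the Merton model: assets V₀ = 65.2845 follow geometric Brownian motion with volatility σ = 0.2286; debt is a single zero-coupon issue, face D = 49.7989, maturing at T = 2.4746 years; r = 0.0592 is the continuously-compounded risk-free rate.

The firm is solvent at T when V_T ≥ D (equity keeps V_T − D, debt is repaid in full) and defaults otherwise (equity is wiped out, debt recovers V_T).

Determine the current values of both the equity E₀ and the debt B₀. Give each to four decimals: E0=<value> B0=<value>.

E0=23.4184 B0=41.8661

d₁ = [ln(V₀/D) + (r + σ²/2)T] / (σ√T)
   = [ln(65.2845/49.7989) + (0.0592 + 0.5·0.2286²)·2.4746] / (0.2286·√2.4746)
   = [0.270762 + 0.211155] / 0.359607 = 1.340119
d₂ = d₁ − σ√T = 1.340119 − 0.359607 = 0.980512
N(d₁) = 0.909897,  N(d₂) = 0.836583,  e^(−rT) = 0.863729
E₀ = V₀·N(d₁) − D·e^(−rT)·N(d₂)
   = 65.2845·0.909897 − 49.7989·0.863729·0.836583 = 23.418407
B₀ = V₀ − E₀ = 65.2845 − 23.418407 = 41.866093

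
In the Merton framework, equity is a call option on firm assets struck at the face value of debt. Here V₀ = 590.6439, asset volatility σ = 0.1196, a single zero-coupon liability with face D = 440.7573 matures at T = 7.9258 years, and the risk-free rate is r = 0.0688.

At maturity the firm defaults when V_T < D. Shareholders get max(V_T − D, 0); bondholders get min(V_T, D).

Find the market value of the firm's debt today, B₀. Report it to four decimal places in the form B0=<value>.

B0=255.2259

d₁ = [ln(V₀/D) + (r + σ²/2)T] / (σ√T)
   = [ln(590.6439/440.7573) + (0.0688 + 0.5·0.1196²)·7.9258] / (0.1196·√7.9258)
   = [0.292719 + 0.601981] / 0.336707 = 2.657203
d₂ = d₁ − σ√T = 2.657203 − 0.336707 = 2.320495
N(d₁) = 0.996060,  N(d₂) = 0.989843,  e^(−rT) = 0.579671
E₀ = V₀·N(d₁) − D·e^(−rT)·N(d₂)
   = 590.6439·0.996060 − 440.7573·0.579671·0.989843 = 335.417958
B₀ = V₀ − E₀ = 590.6439 − 335.417958 = 255.225942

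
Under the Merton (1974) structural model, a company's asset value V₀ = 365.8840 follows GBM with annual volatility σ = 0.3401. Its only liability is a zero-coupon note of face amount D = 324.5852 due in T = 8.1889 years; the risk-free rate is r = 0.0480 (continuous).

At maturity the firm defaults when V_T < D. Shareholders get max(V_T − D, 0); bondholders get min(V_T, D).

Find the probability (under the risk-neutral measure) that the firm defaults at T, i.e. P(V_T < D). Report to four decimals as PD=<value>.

d₁ = [ln(V₀/D) + (r + σ²/2)T] / (σ√T)
   = [ln(365.8840/324.5852) + (0.0480 + 0.5·0.3401²)·8.1889] / (0.3401·√8.1889)
   = [0.119768 + 0.866664] / 0.973239 = 1.013556
d₂ = d₁ − σ√T = 1.013556 − 0.973239 = 0.040318
risk-neutral PD = N(−d₂) = N(-0.040318) = 0.483920

PD=0.4839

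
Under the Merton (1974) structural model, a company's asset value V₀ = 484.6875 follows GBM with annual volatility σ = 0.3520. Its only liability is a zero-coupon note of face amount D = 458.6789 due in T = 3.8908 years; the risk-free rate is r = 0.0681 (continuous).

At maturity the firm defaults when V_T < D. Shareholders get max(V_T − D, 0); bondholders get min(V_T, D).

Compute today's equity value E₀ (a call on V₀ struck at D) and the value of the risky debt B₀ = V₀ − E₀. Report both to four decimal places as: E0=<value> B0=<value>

E0=191.2414 B0=293.4461

d₁ = [ln(V₀/D) + (r + σ²/2)T] / (σ√T)
   = [ln(484.6875/458.6789) + (0.0681 + 0.5·0.3520²)·3.8908] / (0.3520·√3.8908)
   = [0.055154 + 0.506006] / 0.694324 = 0.808211
d₂ = d₁ − σ√T = 0.808211 − 0.694324 = 0.113887
N(d₁) = 0.790515,  N(d₂) = 0.545336,  e^(−rT) = 0.767234
E₀ = V₀·N(d₁) − D·e^(−rT)·N(d₂)
   = 484.6875·0.790515 − 458.6789·0.767234·0.545336 = 191.241436
B₀ = V₀ − E₀ = 484.6875 − 191.241436 = 293.446064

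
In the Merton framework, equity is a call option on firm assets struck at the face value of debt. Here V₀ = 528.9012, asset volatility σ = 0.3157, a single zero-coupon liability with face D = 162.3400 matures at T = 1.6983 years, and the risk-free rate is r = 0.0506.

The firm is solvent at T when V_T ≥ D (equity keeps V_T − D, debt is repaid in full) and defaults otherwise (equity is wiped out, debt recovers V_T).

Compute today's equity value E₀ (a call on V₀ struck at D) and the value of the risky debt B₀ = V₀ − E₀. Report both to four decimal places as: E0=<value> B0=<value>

d₁ = [ln(V₀/D) + (r + σ²/2)T] / (σ√T)
   = [ln(528.9012/162.3400) + (0.0506 + 0.5·0.3157²)·1.6983] / (0.3157·√1.6983)
   = [1.181109 + 0.170566] / 0.411417 = 3.285416
d₂ = d₁ − σ√T = 3.285416 − 0.411417 = 2.873999
N(d₁) = 0.999491,  N(d₂) = 0.997973,  e^(−rT) = 0.917655
E₀ = V₀·N(d₁) − D·e^(−rT)·N(d₂)
   = 528.9012·0.999491 − 162.3400·0.917655·0.997973 = 379.961722
B₀ = V₀ − E₀ = 528.9012 − 379.961722 = 148.939478

E0=379.9617 B0=148.9395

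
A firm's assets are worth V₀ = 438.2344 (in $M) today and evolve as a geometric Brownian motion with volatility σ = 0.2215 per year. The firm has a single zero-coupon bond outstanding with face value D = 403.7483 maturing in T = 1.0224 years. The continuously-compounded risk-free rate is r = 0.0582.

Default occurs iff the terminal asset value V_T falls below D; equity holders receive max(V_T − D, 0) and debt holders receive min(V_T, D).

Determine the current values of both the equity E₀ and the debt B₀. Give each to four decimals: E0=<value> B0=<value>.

d₁ = [ln(V₀/D) + (r + σ²/2)T] / (σ√T)
   = [ln(438.2344/403.7483) + (0.0582 + 0.5·0.2215²)·1.0224] / (0.2215·√1.0224)
   = [0.081962 + 0.084584] / 0.223967 = 0.743621
d₂ = d₁ − σ√T = 0.743621 − 0.223967 = 0.519654
N(d₁) = 0.771447,  N(d₂) = 0.698348,  e^(−rT) = 0.942232
E₀ = V₀·N(d₁) − D·e^(−rT)·N(d₂)
   = 438.2344·0.771447 − 403.7483·0.942232·0.698348 = 72.406055
B₀ = V₀ − E₀ = 438.2344 − 72.406055 = 365.828345

E0=72.4061 B0=365.8283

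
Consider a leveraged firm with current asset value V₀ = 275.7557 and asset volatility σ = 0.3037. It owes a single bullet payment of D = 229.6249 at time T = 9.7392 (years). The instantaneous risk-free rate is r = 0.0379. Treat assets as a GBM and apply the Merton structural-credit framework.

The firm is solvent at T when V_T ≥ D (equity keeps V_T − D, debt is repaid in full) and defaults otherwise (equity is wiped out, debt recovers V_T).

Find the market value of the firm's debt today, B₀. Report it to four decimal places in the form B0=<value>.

d₁ = [ln(V₀/D) + (r + σ²/2)T] / (σ√T)
   = [ln(275.7557/229.6249) + (0.0379 + 0.5·0.3037²)·9.7392] / (0.3037·√9.7392)
   = [0.183068 + 0.818257] / 0.947778 = 1.056498
d₂ = d₁ − σ√T = 1.056498 − 0.947778 = 0.108720
N(d₁) = 0.854630,  N(d₂) = 0.543288,  e^(−rT) = 0.691345
E₀ = V₀·N(d₁) − D·e^(−rT)·N(d₂)
   = 275.7557·0.854630 − 229.6249·0.691345·0.543288 = 149.421972
B₀ = V₀ − E₀ = 275.7557 − 149.421972 = 126.333728

B0=126.3337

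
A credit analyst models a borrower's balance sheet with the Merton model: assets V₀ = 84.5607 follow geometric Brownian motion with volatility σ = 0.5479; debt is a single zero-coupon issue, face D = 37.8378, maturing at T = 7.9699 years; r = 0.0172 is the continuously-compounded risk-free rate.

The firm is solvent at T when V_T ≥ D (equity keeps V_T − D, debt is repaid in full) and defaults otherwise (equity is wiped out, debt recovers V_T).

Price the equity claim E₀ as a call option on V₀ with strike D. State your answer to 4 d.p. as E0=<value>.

d₁ = [ln(V₀/D) + (r + σ²/2)T] / (σ√T)
   = [ln(84.5607/37.8378) + (0.0172 + 0.5·0.5479²)·7.9699] / (0.5479·√7.9699)
   = [0.804161 + 1.333342] / 1.546777 = 1.381908
d₂ = d₁ − σ√T = 1.381908 − 1.546777 = -0.164870
N(d₁) = 0.916500,  N(d₂) = 0.434523,  e^(−rT) = 0.871898
E₀ = V₀·N(d₁) − D·e^(−rT)·N(d₂)
   = 84.5607·0.916500 − 37.8378·0.871898·0.434523 = 63.164640

E0=63.1646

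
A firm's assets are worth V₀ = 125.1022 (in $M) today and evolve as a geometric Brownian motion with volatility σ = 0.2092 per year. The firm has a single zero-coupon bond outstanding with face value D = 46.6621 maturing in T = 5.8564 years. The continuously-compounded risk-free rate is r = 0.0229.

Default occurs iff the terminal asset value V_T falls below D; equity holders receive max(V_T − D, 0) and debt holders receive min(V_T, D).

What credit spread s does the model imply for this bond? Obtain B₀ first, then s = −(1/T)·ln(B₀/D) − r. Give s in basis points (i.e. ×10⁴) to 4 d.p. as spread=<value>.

d₁ = [ln(V₀/D) + (r + σ²/2)T] / (σ√T)
   = [ln(125.1022/46.6621) + (0.0229 + 0.5·0.2092²)·5.8564] / (0.2092·√5.8564)
   = [0.986199 + 0.262263] / 0.506264 = 2.466029
d₂ = d₁ − σ√T = 2.466029 − 0.506264 = 1.959765
N(d₁) = 0.993169,  N(d₂) = 0.974988,  e^(−rT) = 0.874493
E₀ = V₀·N(d₁) − D·e^(−rT)·N(d₂)
   = 125.1022·0.993169 − 46.6621·0.874493·0.974988 = 84.462585
B₀ = V₀ − E₀ = 125.1022 − 84.462585 = 40.639615
spread = −(1/T)·ln(B₀/D) − r = −(1/5.8564)·ln(40.639615/46.6621) − 0.0229 = 0.00069623
in basis points: 0.00069623 × 10⁴ = 6.9623 bp

spread=6.9623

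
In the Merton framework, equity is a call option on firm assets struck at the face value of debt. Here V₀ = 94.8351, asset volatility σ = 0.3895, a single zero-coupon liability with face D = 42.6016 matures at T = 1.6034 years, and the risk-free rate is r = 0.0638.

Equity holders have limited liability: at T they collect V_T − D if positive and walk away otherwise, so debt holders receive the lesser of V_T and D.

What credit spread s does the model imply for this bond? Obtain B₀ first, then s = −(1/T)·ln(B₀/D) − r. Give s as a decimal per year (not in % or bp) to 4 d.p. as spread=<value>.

spread=0.0063

d₁ = [ln(V₀/D) + (r + σ²/2)T] / (σ√T)
   = [ln(94.8351/42.6016) + (0.0638 + 0.5·0.3895²)·1.6034] / (0.3895·√1.6034)
   = [0.800248 + 0.223923] / 0.493206 = 2.076558
d₂ = d₁ − σ√T = 2.076558 − 0.493206 = 1.583352
N(d₁) = 0.981079,  N(d₂) = 0.943329,  e^(−rT) = 0.902761
E₀ = V₀·N(d₁) − D·e^(−rT)·N(d₂)
   = 94.8351·0.981079 − 42.6016·0.902761·0.943329 = 56.761125
B₀ = V₀ − E₀ = 94.8351 − 56.761125 = 38.073975
spread = −(1/T)·ln(B₀/D) − r = −(1/1.6034)·ln(38.073975/42.6016) − 0.0638 = 0.00627661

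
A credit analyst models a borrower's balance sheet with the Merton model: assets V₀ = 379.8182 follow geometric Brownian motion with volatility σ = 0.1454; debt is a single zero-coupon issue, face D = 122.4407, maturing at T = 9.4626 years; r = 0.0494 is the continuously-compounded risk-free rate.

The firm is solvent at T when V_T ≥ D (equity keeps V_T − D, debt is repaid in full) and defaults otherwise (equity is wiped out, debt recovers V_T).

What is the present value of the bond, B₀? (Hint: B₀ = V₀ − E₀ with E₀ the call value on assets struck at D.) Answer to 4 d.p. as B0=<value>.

d₁ = [ln(V₀/D) + (r + σ²/2)T] / (σ√T)
   = [ln(379.8182/122.4407) + (0.0494 + 0.5·0.1454²)·9.4626] / (0.1454·√9.4626)
   = [1.132066 + 0.567478] / 0.447270 = 3.799817
d₂ = d₁ − σ√T = 3.799817 − 0.447270 = 3.352547
N(d₁) = 0.999928,  N(d₂) = 0.999600,  e^(−rT) = 0.626597
E₀ = V₀·N(d₁) − D·e^(−rT)·N(d₂)
   = 379.8182·0.999928 − 122.4407·0.626597·0.999600 = 303.100499
B₀ = V₀ − E₀ = 379.8182 − 303.100499 = 76.717701

B0=76.7177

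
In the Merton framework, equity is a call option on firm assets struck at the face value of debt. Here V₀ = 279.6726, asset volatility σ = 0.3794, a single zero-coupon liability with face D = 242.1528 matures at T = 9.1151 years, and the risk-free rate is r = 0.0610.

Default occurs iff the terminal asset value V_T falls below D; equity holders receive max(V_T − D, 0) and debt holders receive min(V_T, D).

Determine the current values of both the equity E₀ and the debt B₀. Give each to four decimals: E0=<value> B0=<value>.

E0=175.0429 B0=104.6297

d₁ = [ln(V₀/D) + (r + σ²/2)T] / (σ√T)
   = [ln(279.6726/242.1528) + (0.0610 + 0.5·0.3794²)·9.1151] / (0.3794·√9.1151)
   = [0.144051 + 1.212055] / 1.145455 = 1.183901
d₂ = d₁ − σ√T = 1.183901 − 1.145455 = 0.038446
N(d₁) = 0.881774,  N(d₂) = 0.515334,  e^(−rT) = 0.573486
E₀ = V₀·N(d₁) − D·e^(−rT)·N(d₂)
   = 279.6726·0.881774 − 242.1528·0.573486·0.515334 = 175.042881
B₀ = V₀ − E₀ = 279.6726 − 175.042881 = 104.629719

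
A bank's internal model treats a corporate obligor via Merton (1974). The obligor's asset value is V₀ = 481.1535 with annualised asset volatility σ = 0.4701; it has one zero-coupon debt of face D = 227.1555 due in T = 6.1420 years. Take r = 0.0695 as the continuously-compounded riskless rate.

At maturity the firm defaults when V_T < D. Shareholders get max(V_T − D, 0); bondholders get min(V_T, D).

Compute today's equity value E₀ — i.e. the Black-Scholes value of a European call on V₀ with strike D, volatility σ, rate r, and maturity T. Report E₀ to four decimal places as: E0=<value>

E0=355.7407

d₁ = [ln(V₀/D) + (r + σ²/2)T] / (σ√T)
   = [ln(481.1535/227.1555) + (0.0695 + 0.5·0.4701²)·6.1420] / (0.4701·√6.1420)
   = [0.750552 + 1.105542] / 1.165052 = 1.593142
d₂ = d₁ − σ√T = 1.593142 − 1.165052 = 0.428091
N(d₁) = 0.944436,  N(d₂) = 0.665708,  e^(−rT) = 0.652549
E₀ = V₀·N(d₁) − D·e^(−rT)·N(d₂)
   = 481.1535·0.944436 − 227.1555·0.652549·0.665708 = 355.740737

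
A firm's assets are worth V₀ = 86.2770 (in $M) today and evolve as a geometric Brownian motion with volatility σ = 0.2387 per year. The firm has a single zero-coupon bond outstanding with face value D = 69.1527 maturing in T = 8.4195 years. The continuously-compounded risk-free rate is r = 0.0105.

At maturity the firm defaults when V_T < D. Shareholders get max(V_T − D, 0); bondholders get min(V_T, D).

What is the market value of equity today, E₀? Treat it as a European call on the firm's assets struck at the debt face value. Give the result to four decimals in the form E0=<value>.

E0=33.6418

d₁ = [ln(V₀/D) + (r + σ²/2)T] / (σ√T)
   = [ln(86.2770/69.1527) + (0.0105 + 0.5·0.2387²)·8.4195] / (0.2387·√8.4195)
   = [0.221246 + 0.328267] / 0.692621 = 0.793381
d₂ = d₁ − σ√T = 0.793381 − 0.692621 = 0.100761
N(d₁) = 0.786222,  N(d₂) = 0.540130,  e^(−rT) = 0.915390
E₀ = V₀·N(d₁) − D·e^(−rT)·N(d₂)
   = 86.2770·0.786222 − 69.1527·0.915390·0.540130 = 33.641755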